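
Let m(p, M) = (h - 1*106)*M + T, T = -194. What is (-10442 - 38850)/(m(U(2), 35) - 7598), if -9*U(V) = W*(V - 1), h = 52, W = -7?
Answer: 24646/4841 ≈ 5.0911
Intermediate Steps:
U(V) = -7/9 + 7*V/9 (U(V) = -(-7)*(V - 1)/9 = -(-7)*(-1 + V)/9 = -(7 - 7*V)/9 = -7/9 + 7*V/9)
m(p, M) = -194 - 54*M (m(p, M) = (52 - 1*106)*M - 194 = (52 - 106)*M - 194 = -54*M - 194 = -194 - 54*M)
(-10442 - 38850)/(m(U(2), 35) - 7598) = (-10442 - 38850)/((-194 - 54*35) - 7598) = -49292/((-194 - 1890) - 7598) = -49292/(-2084 - 7598) = -49292/(-9682) = -49292*(-1/9682) = 24646/4841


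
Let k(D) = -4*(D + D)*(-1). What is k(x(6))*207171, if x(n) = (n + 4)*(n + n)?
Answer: 198884160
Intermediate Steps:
x(n) = 2*n*(4 + n) (x(n) = (4 + n)*(2*n) = 2*n*(4 + n))
k(D) = 8*D (k(D) = -8*D*(-1) = 8*D)
k(x(6))*207171 = (8*(2*6*(4 + 6)))*207171 = (8*(2*6*10))*207171 = (8*120)*207171 = 960*207171 = 198884160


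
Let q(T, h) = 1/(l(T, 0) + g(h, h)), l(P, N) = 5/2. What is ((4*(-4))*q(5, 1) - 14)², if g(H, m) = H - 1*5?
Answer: 100/9 ≈ 11.111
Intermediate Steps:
l(P, N) = 5/2 (l(P, N) = 5*(½) = 5/2)
g(H, m) = -5 + H (g(H, m) = H - 5 = -5 + H)
q(T, h) = 1/(-5/2 + h) (q(T, h) = 1/(5/2 + (-5 + h)) = 1/(-5/2 + h))
((4*(-4))*q(5, 1) - 14)² = ((4*(-4))*(2/(-5 + 2*1)) - 14)² = (-32/(-5 + 2) - 14)² = (-32/(-3) - 14)² = (-32*(-1)/3 - 14)² = (-16*(-⅔) - 14)² = (32/3 - 14)² = (-10/3)² = 100/9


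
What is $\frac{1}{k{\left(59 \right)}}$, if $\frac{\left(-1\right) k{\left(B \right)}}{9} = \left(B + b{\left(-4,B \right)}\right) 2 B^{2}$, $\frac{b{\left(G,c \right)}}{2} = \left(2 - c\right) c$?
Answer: $\frac{1}{417740886} \approx 2.3938 \cdot 10^{-9}$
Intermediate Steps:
$b{\left(G,c \right)} = 2 c \left(2 - c\right)$ ($b{\left(G,c \right)} = 2 \left(2 - c\right) c = 2 c \left(2 - c\right)$)
$k{\left(B \right)} = - 18 B^{2} \left(B + 2 B \left(2 - B\right)\right)$ ($k{\left(B \right)} = - 9 \left(B + 2 B \left(2 - B\right)\right) 2 B^{2} = - 9 \cdot 2 B^{2} \left(B + 2 B \left(2 - B\right)\right) = - 18 B^{2} \left(B + 2 B \left(2 - B\right)\right)$)
$\frac{1}{k{\left(59 \right)}} = \frac{1}{59^{3} \left(-90 + 36 \cdot 59\right)} = \frac{1}{205379 \left(-90 + 2124\right)} = \frac{1}{205379 \cdot 2034} = \frac{1}{417740886}$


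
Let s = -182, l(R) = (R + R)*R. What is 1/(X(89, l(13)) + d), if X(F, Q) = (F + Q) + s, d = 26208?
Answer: 1/26453 ≈ 3.7803e-5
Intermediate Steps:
l(R) = 2*R² (l(R) = (2*R)*R = 2*R²)
X(F, Q) = -182 + F + Q (X(F, Q) = (F + Q) - 182 = -182 + F + Q)
1/(X(89, l(13)) + d) = 1/((-182 + 89 + 2*13²) + 26208) = 1/((-182 + 89 + 2*169) + 26208) = 1/((-182 + 89 + 338) + 26208) = 1/(245 + 26208) = 1/26453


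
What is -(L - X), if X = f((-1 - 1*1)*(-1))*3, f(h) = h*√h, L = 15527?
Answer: -15527 + 6*√2 ≈ -15519.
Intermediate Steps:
f(h) = h^(3/2)
X = 6*√2 (X = ((-1 - 1*1)*(-1))^(3/2)*3 = ((-1 - 1)*(-1))^(3/2)*3 = (-2*(-1))^(3/2)*3 = 2^(3/2)*3 = (2*√2)*3 = 6*√2 ≈ 8.4853)
-(L - X) = -(15527 - 6*√2) = -15527 + 6*√2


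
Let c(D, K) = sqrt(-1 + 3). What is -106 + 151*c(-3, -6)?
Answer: -106 + 151*sqrt(2) ≈ 107.55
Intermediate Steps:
c(D, K) = sqrt(2)
-106 + 151*c(-3, -6) = -106 + 151*sqrt(2)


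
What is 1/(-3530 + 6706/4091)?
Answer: -4091/14434524 ≈ -0.00028342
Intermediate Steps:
1/(-3530 + 6706/4091) = 1/(-14434524/4091) = -4091/14434524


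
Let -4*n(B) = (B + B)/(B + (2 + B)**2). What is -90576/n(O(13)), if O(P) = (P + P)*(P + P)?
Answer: 20848783680/169 ≈ 1.2337e+8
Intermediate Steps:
O(P) = 4*P**2 (O(P) = (2*P)*(2*P) = 4*P**2)
n(B) = -B/(2*(B + (2 + B)**2)) (n(B) = -(B + B)/(4*(B + (2 + B)**2)) = -2*B/(4*(B + (2 + B)**2)) = -B/(2*(B + (2 + B)**2)))
-90576/n(O(13)) = -(-181152 - 45288*(2 + 4*13**2)**2/169) = -(-181152 - 45288*(2 + 4*169)**2/169) = -(-181152 - 45288*(2 + 676)**2/169) = -90576/((-1*676/(1352 + 2*678**2))) = -90576/((-1*676/(1352 + 2*459684))) = -90576/((-1*676/(1352 + 919368))) = -90576/((-1*676/920720)) = -90576/((-1*676*1/920720)) = -90576/(-169/230180) = -90576*(-230180/169) = 20848783680/169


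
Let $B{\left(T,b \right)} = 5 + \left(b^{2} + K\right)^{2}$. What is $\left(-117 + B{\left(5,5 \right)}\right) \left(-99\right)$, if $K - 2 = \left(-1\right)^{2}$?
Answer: $-66528$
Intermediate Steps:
$K = 3$ ($K = 2 + \left(-1\right)^{2} = 2 + 1 = 3$)
$B{\left(T,b \right)} = 5 + \left(3 + b^{2}\right)^{2}$ ($B{\left(T,b \right)} = 5 + \left(b^{2} + 3\right)^{2} = 5 + \left(3 + b^{2}\right)^{2}$)
$\left(-117 + B{\left(5,5 \right)}\right) \left(-99\right) = \left(-117 + \left(5 + \left(3 + 5^{2}\right)^{2}\right)\right) \left(-99\right) = \left(-117 + \left(5 + \left(3 + 25\right)^{2}\right)\right) \left(-99\right) = \left(-117 + \left(5 + 28^{2}\right)\right) \left(-99\right) = \left(-117 + \left(5 + 784\right)\right) \left(-99\right) = \left(-117 + 789\right) \left(-99\right) = 672 \left(-99\right) = -66528$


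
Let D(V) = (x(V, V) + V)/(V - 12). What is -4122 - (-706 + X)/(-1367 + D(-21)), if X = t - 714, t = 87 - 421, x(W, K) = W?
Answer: -61944100/15023 ≈ -4123.3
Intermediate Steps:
t = -334
X = -1048 (X = -334 - 714 = -1048)
D(V) = 2*V/(-12 + V) (D(V) = (V + V)/(V - 12) = (2*V)/(-12 + V) = 2*V/(-12 + V))
-4122 - (-706 + X)/(-1367 + D(-21)) = -4122 - (-706 - 1048)/(-1367 + 2*(-21)/(-12 - 21)) = -4122 - (-1754)/(-1367 + 2*(-21)/(-33)) = -4122 - (-1754)/(-1367 + 2*(-21)*(-1/33)) = -4122 - (-1754)/(-1367 + 14/11) = -4122 - (-1754)/(-15023/11) = -4122 - (-1754)*(-11)/15023 = -4122 - 1*19294/15023 = -4122 - 19294/15023 = -61944100/15023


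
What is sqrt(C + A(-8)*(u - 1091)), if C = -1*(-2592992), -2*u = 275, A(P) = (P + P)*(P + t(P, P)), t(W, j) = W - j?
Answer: 4*sqrt(152234) ≈ 1560.7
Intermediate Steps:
A(P) = 2*P**2 (A(P) = (P + P)*(P + (P - P)) = (2*P)*(P + 0) = (2*P)*P = 2*P**2)
u = -275/2 (u = -1/2*275 = -275/2 ≈ -137.50)
C = 2592992
sqrt(C + A(-8)*(u - 1091)) = sqrt(2592992 + (2*(-8)**2)*(-275/2 - 1091)) = sqrt(2592992 + (2*64)*(-2457/2)) = sqrt(2592992 + 128*(-2457/2)) = sqrt(2592992 - 157248) = sqrt(2435744) = 4*sqrt(152234)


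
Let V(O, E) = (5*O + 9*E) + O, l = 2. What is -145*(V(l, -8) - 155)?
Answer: 31175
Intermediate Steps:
V(O, E) = 6*O + 9*E
-145*(V(l, -8) - 155) = -145*((6*2 + 9*(-8)) - 155) = -145*((12 - 72) - 155) = -145*(-60 - 155) = -145*(-215) = 31175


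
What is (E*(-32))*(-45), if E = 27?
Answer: 38880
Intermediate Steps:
(E*(-32))*(-45) = (27*(-32))*(-45) = -864*(-45) = 38880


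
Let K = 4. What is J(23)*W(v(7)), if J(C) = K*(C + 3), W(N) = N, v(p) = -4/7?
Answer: -416/7 ≈ -59.429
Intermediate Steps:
v(p) = -4/7 (v(p) = -4*⅐ = -4/7)
J(C) = 12 + 4*C (J(C) = 4*(C + 3) = 4*(3 + C) = 12 + 4*C)
J(23)*W(v(7)) = (12 + 4*23)*(-4/7) = (12 + 92)*(-4/7) = 104*(-4/7) = -416/7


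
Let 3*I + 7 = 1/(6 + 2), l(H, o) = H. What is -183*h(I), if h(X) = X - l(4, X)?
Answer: 9211/8 ≈ 1151.4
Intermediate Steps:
I = -55/24 (I = -7/3 + 1/(3*(6 + 2)) = -7/3 + (1/3)/8 = -7/3 + (1/3)*(1/8) = -7/3 + 1/24 = -55/24 ≈ -2.2917)
h(X) = -4 + X (h(X) = X - 1*4 = X - 4 = -4 + X)
-183*h(I) = -183*(-4 - 55/24) = -183*(-151/24) = 9211/8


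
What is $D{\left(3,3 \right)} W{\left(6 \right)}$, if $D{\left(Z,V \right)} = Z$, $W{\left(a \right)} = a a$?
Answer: $108$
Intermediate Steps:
$W{\left(a \right)} = a^{2}$
$D{\left(3,3 \right)} W{\left(6 \right)} = 3 \cdot 6^{2} = 3 \cdot 36 = 108$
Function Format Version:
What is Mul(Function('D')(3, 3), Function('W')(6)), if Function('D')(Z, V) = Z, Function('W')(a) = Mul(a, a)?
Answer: 108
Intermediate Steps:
Function('W')(a) = Pow(a, 2)
Mul(Function('D')(3, 3), Function('W')(6)) = Mul(3, Pow(6, 2)) = Mul(3, 36) = 108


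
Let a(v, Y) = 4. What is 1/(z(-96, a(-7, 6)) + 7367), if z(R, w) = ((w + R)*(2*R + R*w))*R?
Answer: -1/5079865 ≈ -1.9686e-7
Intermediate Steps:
z(R, w) = R*(R + w)*(2*R + R*w) (z(R, w) = ((R + w)*(2*R + R*w))*R = R*(R + w)*(2*R + R*w))
1/(z(-96, a(-7, 6)) + 7367) = 1/((-96)**2*(4**2 + 2*(-96) + 2*4 - 96*4) + 7367) = 1/(9216*(16 - 192 + 8 - 384) + 7367) = 1/(9216*(-552) + 7367) = 1/(-5087232 + 7367) = 1/(-5079865) = -1/5079865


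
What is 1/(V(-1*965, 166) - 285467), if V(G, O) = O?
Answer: -1/285301 ≈ -3.5051e-6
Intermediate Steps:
1/(V(-1*965, 166) - 285467) = 1/(166 - 285467) = 1/(-285301) = -1/285301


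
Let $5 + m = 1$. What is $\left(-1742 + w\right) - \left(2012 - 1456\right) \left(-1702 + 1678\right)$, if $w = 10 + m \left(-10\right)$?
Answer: $11652$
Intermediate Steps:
$m = -4$ ($m = -5 + 1 = -4$)
$w = 50$ ($w = 10 - -40 = 10 + 40 = 50$)
$\left(-1742 + w\right) - \left(2012 - 1456\right) \left(-1702 + 1678\right) = \left(-1742 + 50\right) - \left(2012 - 1456\right) \left(-1702 + 1678\right) = -1692 - 556 \left(-24\right) = -1692 - -13344 = -1692 + 13344 = 11652$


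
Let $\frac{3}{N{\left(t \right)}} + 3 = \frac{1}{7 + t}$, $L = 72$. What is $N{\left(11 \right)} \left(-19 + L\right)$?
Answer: $-54$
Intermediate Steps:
$N{\left(t \right)} = \frac{3}{-3 + \frac{1}{7 + t}}$
$N{\left(11 \right)} \left(-19 + L\right) = \frac{3 \left(-7 - 11\right)}{20 + 3 \cdot 11} \left(-19 + 72\right) = \frac{3 \left(-7 - 11\right)}{20 + 33} \cdot 53 = 3 \cdot \frac{1}{53} \left(-18\right) 53 = \left(- \frac{54}{53}\right) 53 = -54$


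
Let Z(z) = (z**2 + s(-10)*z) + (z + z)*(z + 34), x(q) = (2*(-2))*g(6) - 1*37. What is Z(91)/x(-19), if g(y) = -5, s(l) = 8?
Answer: -31759/17 ≈ -1868.2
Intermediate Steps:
x(q) = -17 (x(q) = (2*(-2))*(-5) - 1*37 = -4*(-5) - 37 = 20 - 37 = -17)
Z(z) = z**2 + 8*z + 2*z*(34 + z) (Z(z) = (z**2 + 8*z) + (z + z)*(z + 34) = (z**2 + 8*z) + (2*z)*(34 + z) = (z**2 + 8*z) + 2*z*(34 + z) = z**2 + 8*z + 2*z*(34 + z))
Z(91)/x(-19) = (91*(76 + 3*91))/(-17) = (91*(76 + 273))*(-1/17) = (91*349)*(-1/17) = 31759*(-1/17) = -31759/17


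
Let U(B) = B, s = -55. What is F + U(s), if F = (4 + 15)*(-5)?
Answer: -150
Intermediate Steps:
F = -95 (F = 19*(-5) = -95)
F + U(s) = -95 - 55 = -150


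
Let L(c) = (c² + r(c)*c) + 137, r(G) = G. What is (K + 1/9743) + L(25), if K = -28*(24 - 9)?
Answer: 9421482/9743 ≈ 967.00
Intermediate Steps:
L(c) = 137 + 2*c² (L(c) = (c² + c*c) + 137 = (c² + c²) + 137 = 2*c² + 137 = 137 + 2*c²)
K = -420 (K = -28*15 = -420)
(K + 1/9743) + L(25) = (-420 + 1/9743) + (137 + 2*25²) = (-420 + 1/9743) + (137 + 2*625) = -4092059/9743 + (137 + 1250) = -4092059/9743 + 1387 = 9421482/9743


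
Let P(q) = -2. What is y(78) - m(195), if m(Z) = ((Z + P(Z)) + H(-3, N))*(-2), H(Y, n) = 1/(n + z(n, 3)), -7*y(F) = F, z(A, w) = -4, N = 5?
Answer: 2638/7 ≈ 376.86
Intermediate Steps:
y(F) = -F/7
H(Y, n) = 1/(-4 + n) (H(Y, n) = 1/(n - 4) = 1/(-4 + n))
m(Z) = 2 - 2*Z (m(Z) = ((Z - 2) + 1/(-4 + 5))*(-2) = ((-2 + Z) + 1/1)*(-2) = ((-2 + Z) + 1)*(-2) = (-1 + Z)*(-2) = 2 - 2*Z)
y(78) - m(195) = -⅐*78 - (2 - 2*195) = -78/7 - (2 - 390) = -78/7 - 1*(-388) = -78/7 + 388 = 2638/7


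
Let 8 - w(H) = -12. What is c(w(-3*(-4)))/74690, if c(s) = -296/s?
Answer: -37/186725 ≈ -0.00019815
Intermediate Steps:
w(H) = 20 (w(H) = 8 - 1*(-12) = 8 + 12 = 20)
c(w(-3*(-4)))/74690 = -296/20/74690 = -296*1/20*(1/74690) = -74/5*1/74690 = -37/186725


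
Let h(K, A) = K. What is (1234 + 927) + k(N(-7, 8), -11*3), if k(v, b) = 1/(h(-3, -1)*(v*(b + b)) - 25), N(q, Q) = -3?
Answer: 1337658/619 ≈ 2161.0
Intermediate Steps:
k(v, b) = 1/(-25 - 6*b*v) (k(v, b) = 1/(-3*v*(b + b) - 25) = 1/(-3*v*2*b - 25) = 1/(-6*b*v - 25) = 1/(-25 - 6*b*v))
(1234 + 927) + k(N(-7, 8), -11*3) = (1234 + 927) + 1/(-25 - 6*(-11*3)*(-3)) = 2161 + 1/(-25 - 6*(-33)*(-3)) = 2161 + 1/(-25 - 594) = 2161 + 1/(-619) = 2161 - 1/619 = 1337658/619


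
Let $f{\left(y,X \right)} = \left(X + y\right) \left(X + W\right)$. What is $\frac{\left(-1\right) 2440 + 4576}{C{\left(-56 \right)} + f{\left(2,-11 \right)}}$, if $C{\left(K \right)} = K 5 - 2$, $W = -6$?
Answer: $- \frac{712}{43} \approx -16.558$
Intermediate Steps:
$f{\left(y,X \right)} = \left(-6 + X\right) \left(X + y\right)$ ($f{\left(y,X \right)} = \left(X + y\right) \left(X - 6\right) = \left(X + y\right) \left(-6 + X\right) = \left(-6 + X\right) \left(X + y\right)$)
$C{\left(K \right)} = -2 + 5 K$ ($C{\left(K \right)} = 5 K - 2 = -2 + 5 K$)
$\frac{\left(-1\right) 2440 + 4576}{C{\left(-56 \right)} + f{\left(2,-11 \right)}} = \frac{\left(-1\right) 2440 + 4576}{\left(-2 + 5 \left(-56\right)\right) - \left(-32 - 121\right)} = \frac{-2440 + 4576}{\left(-2 - 280\right) + \left(121 + 66 - 12 - 22\right)} = \frac{2136}{-282 + 153} = \frac{2136}{-129} = 2136 \left(- \frac{1}{129}\right) = - \frac{712}{43}$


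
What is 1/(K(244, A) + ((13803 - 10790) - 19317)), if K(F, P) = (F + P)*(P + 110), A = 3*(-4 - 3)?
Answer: 1/3543 ≈ 0.00028225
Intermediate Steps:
A = -21 (A = 3*(-7) = -21)
K(F, P) = (110 + P)*(F + P) (K(F, P) = (F + P)*(110 + P) = (110 + P)*(F + P))
1/(K(244, A) + ((13803 - 10790) - 19317)) = 1/(((-21)² + 110*244 + 110*(-21) + 244*(-21)) + ((13803 - 10790) - 19317)) = 1/((441 + 26840 - 2310 - 5124) + (3013 - 19317)) = 1/(19847 - 16304) = 1/3543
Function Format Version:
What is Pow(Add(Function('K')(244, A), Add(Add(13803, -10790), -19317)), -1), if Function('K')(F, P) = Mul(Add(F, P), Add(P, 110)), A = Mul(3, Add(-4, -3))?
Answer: Rational(1, 3543) ≈ 0.00028225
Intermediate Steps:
A = -21 (A = Mul(3, -7) = -21)
Function('K')(F, P) = Mul(Add(110, P), Add(F, P)) (Function('K')(F, P) = Mul(Add(F, P), Add(110, P)) = Mul(Add(110, P), Add(F, P)))
Pow(Add(Function('K')(244, A), Add(Add(13803, -10790), -19317)), -1) = Pow(Add(Add(Pow(-21, 2), Mul(110, 244), Mul(110, -21), Mul(244, -21)), Add(Add(13803, -10790), -19317)), -1) = Pow(Add(Add(441, 26840, -2310, -5124), Add(3013, -19317)), -1) = Pow(Add(19847, -16304), -1) = Pow(3543, -1) = Rational(1, 3543)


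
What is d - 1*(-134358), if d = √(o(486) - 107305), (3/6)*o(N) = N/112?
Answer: 134358 + I*√21030079/14 ≈ 1.3436e+5 + 327.56*I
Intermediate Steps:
o(N) = N/56 (o(N) = 2*(N/112) = N/56)
d = I*√21030079/14 (d = √((1/56)*486 - 107305) = √(243/28 - 107305) = √(-3004297/28) = I*√21030079/14 ≈ 327.56*I)
d - 1*(-134358) = I*√21030079/14 - 1*(-134358) = I*√21030079/14 + 134358 = 134358 + I*√21030079/14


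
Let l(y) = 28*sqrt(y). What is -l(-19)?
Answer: -28*I*sqrt(19) ≈ -122.05*I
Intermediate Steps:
-l(-19) = -28*sqrt(-19) = -28*I*sqrt(19)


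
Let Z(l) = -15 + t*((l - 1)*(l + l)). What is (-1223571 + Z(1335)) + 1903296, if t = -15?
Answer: -52746990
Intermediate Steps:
Z(l) = -15 - 30*l*(-1 + l) (Z(l) = -15 - 15*(l - 1)*(l + l) = -15 - 15*(-1 + l)*2*l = -15 - 30*l*(-1 + l))
(-1223571 + Z(1335)) + 1903296 = (-1223571 + (-15 - 30*1335² + 30*1335)) + 1903296 = (-1223571 + (-15 - 30*1782225 + 40050)) + 1903296 = (-1223571 + (-15 - 53466750 + 40050)) + 1903296 = (-1223571 - 53426715) + 1903296 = -54650286 + 1903296 = -52746990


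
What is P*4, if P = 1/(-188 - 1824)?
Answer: -1/503 ≈ -0.0019881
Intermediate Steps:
P = -1/2012 (P = 1/(-2012) = -1/2012 ≈ -0.00049702)
P*4 = -1/2012*4 = -1/503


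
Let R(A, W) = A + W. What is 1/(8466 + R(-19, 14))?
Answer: 1/8461 ≈ 0.00011819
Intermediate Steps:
1/(8466 + R(-19, 14)) = 1/(8466 + (-19 + 14)) = 1/(8466 - 5) = 1/8461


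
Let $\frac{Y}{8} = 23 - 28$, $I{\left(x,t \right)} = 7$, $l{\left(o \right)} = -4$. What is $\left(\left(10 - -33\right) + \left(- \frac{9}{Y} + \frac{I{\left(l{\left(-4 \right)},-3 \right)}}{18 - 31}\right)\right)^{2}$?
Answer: $\frac{492706809}{270400} \approx 1822.1$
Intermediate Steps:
$Y = -40$ ($Y = 8 \left(23 - 28\right) = 8 \left(-5\right) = -40$)
$\left(\left(10 - -33\right) + \left(- \frac{9}{Y} + \frac{I{\left(l{\left(-4 \right)},-3 \right)}}{18 - 31}\right)\right)^{2} = \left(\left(10 - -33\right) + \left(- \frac{9}{-40} + \frac{7}{18 - 31}\right)\right)^{2} = \left(\left(10 + 33\right) + \left(\left(-9\right) \left(- \frac{1}{40}\right) + \frac{7}{18 - 31}\right)\right)^{2} = \left(43 + \left(\frac{9}{40} + \frac{7}{-13}\right)\right)^{2} = \left(43 + \left(\frac{9}{40} + 7 \left(- \frac{1}{13}\right)\right)\right)^{2} = \left(43 + \left(\frac{9}{40} - \frac{7}{13}\right)\right)^{2} = \left(43 - \frac{163}{520}\right)^{2} = \left(\frac{22197}{520}\right)^{2} = \frac{492706809}{270400}$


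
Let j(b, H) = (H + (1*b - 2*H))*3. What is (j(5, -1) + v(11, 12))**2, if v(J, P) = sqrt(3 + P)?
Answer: (18 + sqrt(15))**2 ≈ 478.43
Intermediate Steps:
j(b, H) = -3*H + 3*b (j(b, H) = (H + (b - 2*H))*3 = (b - H)*3 = -3*H + 3*b)
(j(5, -1) + v(11, 12))**2 = ((-3*(-1) + 3*5) + sqrt(3 + 12))**2 = ((3 + 15) + sqrt(15))**2 = (18 + sqrt(15))**2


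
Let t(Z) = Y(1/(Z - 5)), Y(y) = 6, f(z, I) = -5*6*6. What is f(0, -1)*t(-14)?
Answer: -1080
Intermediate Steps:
f(z, I) = -180 (f(z, I) = -30*6 = -180)
t(Z) = 6
f(0, -1)*t(-14) = -180*6 = -1080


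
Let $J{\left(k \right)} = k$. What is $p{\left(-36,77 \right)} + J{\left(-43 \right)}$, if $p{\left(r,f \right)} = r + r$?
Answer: $-115$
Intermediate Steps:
$p{\left(r,f \right)} = 2 r$
$p{\left(-36,77 \right)} + J{\left(-43 \right)} = 2 \left(-36\right) - 43 = -72 - 43 = -115$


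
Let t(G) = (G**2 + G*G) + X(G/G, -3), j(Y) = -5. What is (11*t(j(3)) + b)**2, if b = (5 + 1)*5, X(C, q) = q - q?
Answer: 336400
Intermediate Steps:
X(C, q) = 0
t(G) = 2*G**2 (t(G) = (G**2 + G*G) + 0 = (G**2 + G**2) + 0 = 2*G**2 + 0 = 2*G**2)
b = 30 (b = 6*5 = 30)
(11*t(j(3)) + b)**2 = (11*(2*(-5)**2) + 30)**2 = (11*(2*25) + 30)**2 = (11*50 + 30)**2 = (550 + 30)**2 = 580**2 = 336400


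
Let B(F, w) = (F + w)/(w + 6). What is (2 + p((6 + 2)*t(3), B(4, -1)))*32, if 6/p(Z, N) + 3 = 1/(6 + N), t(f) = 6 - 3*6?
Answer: -160/47 ≈ -3.4043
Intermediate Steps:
t(f) = -12 (t(f) = 6 - 18 = -12)
B(F, w) = (F + w)/(6 + w)
p(Z, N) = 6/(-3 + 1/(6 + N))
(2 + p((6 + 2)*t(3), B(4, -1)))*32 = (2 + 6*(-6 - (4 - 1)/(6 - 1))/(17 + 3*((4 - 1)/(6 - 1))))*32 = (2 + 6*(-6 - 3/5)/(17 + 3*(3/5)))*32 = (2 + 6*(-6 - 3/5)/(17 + 3*((⅕)*3)))*32 = (2 + 6*(-6 - 1*⅗)/(17 + 3*(⅗)))*32 = (2 + 6*(-6 - ⅗)/(17 + 9/5))*32 = (2 + 6*(-33/5)/(94/5))*32 = (2 + 6*(5/94)*(-33/5))*32 = (2 - 99/47)*32 = -5/47*32 = -160/47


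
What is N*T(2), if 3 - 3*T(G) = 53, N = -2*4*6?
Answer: 800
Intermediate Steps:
N = -48 (N = -8*6 = -48)
T(G) = -50/3 (T(G) = 1 - ⅓*53 = 1 - 53/3 = -50/3)
N*T(2) = -48*(-50/3) = 800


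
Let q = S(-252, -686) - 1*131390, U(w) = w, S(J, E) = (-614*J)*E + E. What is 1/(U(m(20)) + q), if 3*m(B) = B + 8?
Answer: -3/318826424 ≈ -9.4095e-9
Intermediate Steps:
m(B) = 8/3 + B/3 (m(B) = (B + 8)/3 = (8 + B)/3 = 8/3 + B/3)
S(J, E) = E - 614*E*J (S(J, E) = -614*E*J + E = E - 614*E*J)
q = -106275484 (q = -686*(1 - 614*(-252)) - 1*131390 = -686*(1 + 154728) - 131390 = -686*154729 - 131390 = -106144094 - 131390 = -106275484)
1/(U(m(20)) + q) = 1/((8/3 + (1/3)*20) - 106275484) = 1/((8/3 + 20/3) - 106275484) = 1/(28/3 - 106275484) = 1/(-318826424/3) = -3/318826424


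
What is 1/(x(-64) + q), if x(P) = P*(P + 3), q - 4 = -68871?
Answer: -1/64963 ≈ -1.5393e-5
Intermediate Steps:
q = -68867 (q = 4 - 68871 = -68867)
x(P) = P*(3 + P)
1/(x(-64) + q) = 1/(-64*(3 - 64) - 68867) = 1/(-64*(-61) - 68867) = 1/(3904 - 68867) = 1/(-64963) = -1/64963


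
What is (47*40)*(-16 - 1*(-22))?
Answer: 11280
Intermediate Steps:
(47*40)*(-16 - 1*(-22)) = 1880*(-16 + 22) = 1880*6 = 11280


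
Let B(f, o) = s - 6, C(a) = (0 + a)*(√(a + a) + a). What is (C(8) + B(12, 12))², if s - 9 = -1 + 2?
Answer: 10000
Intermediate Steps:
s = 10 (s = 9 + (-1 + 2) = 9 + 1 = 10)
C(a) = a*(a + √2*√a) (C(a) = a*(√(2*a) + a) = a*(√2*√a + a) = a*(a + √2*√a))
B(f, o) = 4 (B(f, o) = 10 - 6 = 4)
(C(8) + B(12, 12))² = ((8² + √2*8^(3/2)) + 4)² = ((64 + √2*(16*√2)) + 4)² = ((64 + 32) + 4)² = (96 + 4)² = 100² = 10000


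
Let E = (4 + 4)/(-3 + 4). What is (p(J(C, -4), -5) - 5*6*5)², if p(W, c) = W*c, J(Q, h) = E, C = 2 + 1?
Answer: 36100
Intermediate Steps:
E = 8 (E = 8/1 = 8*1 = 8)
C = 3
J(Q, h) = 8
(p(J(C, -4), -5) - 5*6*5)² = (8*(-5) - 5*6*5)² = (-40 - 30*5)² = (-40 - 150)² = (-190)² = 36100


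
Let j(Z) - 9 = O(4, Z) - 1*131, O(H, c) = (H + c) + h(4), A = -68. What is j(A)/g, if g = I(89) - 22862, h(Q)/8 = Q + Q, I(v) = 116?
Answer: 61/11373 ≈ 0.0053636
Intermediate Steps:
h(Q) = 16*Q (h(Q) = 8*(Q + Q) = 8*(2*Q) = 16*Q)
g = -22746 (g = 116 - 22862 = -22746)
O(H, c) = 64 + H + c (O(H, c) = (H + c) + 16*4 = (H + c) + 64 = 64 + H + c)
j(Z) = -54 + Z (j(Z) = 9 + ((64 + 4 + Z) - 1*131) = 9 + ((68 + Z) - 131) = 9 + (-63 + Z) = -54 + Z)
j(A)/g = (-54 - 68)/(-22746) = -122*(-1/22746) = 61/11373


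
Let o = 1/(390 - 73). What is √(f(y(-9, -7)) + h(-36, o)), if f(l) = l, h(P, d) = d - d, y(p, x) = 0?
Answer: 0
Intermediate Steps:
o = 1/317 ≈ 0.0031546
h(P, d) = 0
√(f(y(-9, -7)) + h(-36, o)) = √(0 + 0) = √0 = 0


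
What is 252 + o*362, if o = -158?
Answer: -56944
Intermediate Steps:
252 + o*362 = 252 - 158*362 = 252 - 57196 = -56944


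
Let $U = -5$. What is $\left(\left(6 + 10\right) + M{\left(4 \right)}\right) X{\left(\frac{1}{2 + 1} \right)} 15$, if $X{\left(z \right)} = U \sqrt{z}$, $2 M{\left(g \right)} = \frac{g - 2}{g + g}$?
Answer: $- \frac{3225 \sqrt{3}}{8} \approx -698.23$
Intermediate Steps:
$M{\left(g \right)} = \frac{-2 + g}{4 g}$ ($M{\left(g \right)} = \frac{\left(g - 2\right) \frac{1}{g + g}}{2} = \frac{\left(-2 + g\right) \frac{1}{2 g}}{2} = \frac{\frac{1}{2} \frac{1}{g} \left(-2 + g\right)}{2} = \frac{-2 + g}{4 g}$)
$X{\left(z \right)} = - 5 \sqrt{z}$
$\left(\left(6 + 10\right) + M{\left(4 \right)}\right) X{\left(\frac{1}{2 + 1} \right)} 15 = \left(\left(6 + 10\right) + \frac{-2 + 4}{4 \cdot 4}\right) \left(- 5 \sqrt{\frac{1}{2 + 1}}\right) 15 = \left(16 + \frac{1}{4} \cdot \frac{1}{4} \cdot 2\right) \left(- 5 \sqrt{\frac{1}{3}}\right) 15 = \left(16 + \frac{1}{8}\right) \left(- \frac{5}{\sqrt{3}}\right) 15 = \frac{129 \left(- 5 \frac{\sqrt{3}}{3}\right)}{8} \cdot 15 = \frac{129 \left(- \frac{5 \sqrt{3}}{3}\right)}{8} \cdot 15 = - \frac{215 \sqrt{3}}{8} \cdot 15 = - \frac{3225 \sqrt{3}}{8}$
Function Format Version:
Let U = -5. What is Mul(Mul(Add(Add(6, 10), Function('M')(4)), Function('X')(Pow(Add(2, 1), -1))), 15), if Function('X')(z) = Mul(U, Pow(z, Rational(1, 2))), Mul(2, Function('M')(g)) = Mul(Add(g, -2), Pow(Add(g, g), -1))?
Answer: Mul(Rational(-3225, 8), Pow(3, Rational(1, 2))) ≈ -698.23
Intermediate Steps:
Function('M')(g) = Mul(Rational(1, 4), Pow(g, -1), Add(-2, g)) (Function('M')(g) = Mul(Rational(1, 2), Mul(Add(g, -2), Pow(Add(g, g), -1))) = Mul(Rational(1, 2), Mul(Add(-2, g), Pow(Mul(2, g), -1))) = Mul(Rational(1, 2), Mul(Add(-2, g), Mul(Rational(1, 2), Pow(g, -1)))) = Mul(Rational(1, 2), Mul(Rational(1, 2), Pow(g, -1), Add(-2, g))) = Mul(Rational(1, 4), Pow(g, -1), Add(-2, g)))
Function('X')(z) = Mul(-5, Pow(z, Rational(1, 2)))
Mul(Mul(Add(Add(6, 10), Function('M')(4)), Function('X')(Pow(Add(2, 1), -1))), 15) = Mul(Mul(Add(Add(6, 10), Mul(Rational(1, 4), Pow(4, -1), Add(-2, 4))), Mul(-5, Pow(Pow(Add(2, 1), -1), Rational(1, 2)))), 15) = Mul(Mul(Add(16, Mul(Rational(1, 4), Rational(1, 4), 2)), Mul(-5, Pow(Pow(3, -1), Rational(1, 2)))), 15) = Mul(Mul(Add(16, Rational(1, 8)), Mul(-5, Pow(Rational(1, 3), Rational(1, 2)))), 15) = Mul(Mul(Rational(129, 8), Mul(-5, Mul(Rational(1, 3), Pow(3, Rational(1, 2))))), 15) = Mul(Mul(Rational(129, 8), Mul(Rational(-5, 3), Pow(3, Rational(1, 2)))), 15) = Mul(Mul(Rational(-215, 8), Pow(3, Rational(1, 2))), 15) = Mul(Rational(-3225, 8), Pow(3, Rational(1, 2)))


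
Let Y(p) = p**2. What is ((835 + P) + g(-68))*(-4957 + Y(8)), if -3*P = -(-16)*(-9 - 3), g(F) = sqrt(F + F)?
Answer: -4398807 - 9786*I*sqrt(34) ≈ -4.3988e+6 - 57062.0*I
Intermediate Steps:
g(F) = sqrt(2)*sqrt(F) (g(F) = sqrt(2*F) = sqrt(2)*sqrt(F))
P = 64 (P = -(-2)*(-8*(-9 - 3))/3 = -(-2)*(-8*(-12))/3 = -(-2)*96/3 = -1/3*(-192) = 64)
((835 + P) + g(-68))*(-4957 + Y(8)) = ((835 + 64) + sqrt(2)*sqrt(-68))*(-4957 + 8**2) = (899 + sqrt(2)*(2*I*sqrt(17)))*(-4957 + 64) = (899 + 2*I*sqrt(34))*(-4893) = -4398807 - 9786*I*sqrt(34)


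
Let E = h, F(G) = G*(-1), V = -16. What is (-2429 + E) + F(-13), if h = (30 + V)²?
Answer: -2220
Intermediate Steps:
F(G) = -G
h = 196 (h = (30 - 16)² = 14² = 196)
E = 196
(-2429 + E) + F(-13) = (-2429 + 196) - 1*(-13) = -2233 + 13 = -2220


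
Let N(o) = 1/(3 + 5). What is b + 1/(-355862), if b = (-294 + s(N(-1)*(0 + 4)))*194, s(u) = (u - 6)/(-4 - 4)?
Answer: -80997927755/1423448 ≈ -56903.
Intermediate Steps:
N(o) = 1/8
s(u) = 3/4 - u/8 (s(u) = (-6 + u)/(-8) = (-6 + u)*(-1/8) = 3/4 - u/8)
b = -455221/8 (b = (-294 + (3/4 - (0 + 4)/64))*194 = (-294 + (3/4 - 4/64))*194 = (-294 + (3/4 - 1/8*1/2))*194 = (-294 + (3/4 - 1/16))*194 = (-294 + 11/16)*194 = -4693/16*194 = -455221/8 ≈ -56903.)
b + 1/(-355862) = -455221/8 + 1/(-355862) = -455221/8 - 1/355862 = -80997927755/1423448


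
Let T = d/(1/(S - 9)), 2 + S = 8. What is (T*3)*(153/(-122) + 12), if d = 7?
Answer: -82593/122 ≈ -676.99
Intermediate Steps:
S = 6 (S = -2 + 8 = 6)
T = -21 (T = 7/(1/(6 - 9)) = 7/(1/(-3)) = 7/(-⅓) = 7*(-3) = -21)
(T*3)*(153/(-122) + 12) = (-21*3)*(153/(-122) + 12) = -63*(153*(-1/122) + 12) = -63*(-153/122 + 12) = -63*1311/122 = -82593/122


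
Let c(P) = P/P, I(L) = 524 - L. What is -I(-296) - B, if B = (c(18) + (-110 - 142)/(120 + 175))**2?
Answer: -71362349/87025 ≈ -820.02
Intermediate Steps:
c(P) = 1
B = 1849/87025 (B = (1 + (-110 - 142)/(120 + 175))**2 = (1 - 252/295)**2 = (43/295)**2 = 1849/87025 ≈ 0.021247)
-I(-296) - B = -(524 - 1*(-296)) - 1*1849/87025 = -(524 + 296) - 1849/87025 = -1*820 - 1849/87025 = -820 - 1849/87025 = -71362349/87025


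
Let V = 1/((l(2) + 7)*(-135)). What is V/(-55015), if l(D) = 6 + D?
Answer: 1/111405375 ≈ 8.9762e-9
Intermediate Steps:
V = -1/2025 (V = 1/(((6 + 2) + 7)*(-135)) = 1/((8 + 7)*(-135)) = 1/(15*(-135)) = 1/(-2025) = -1/2025 ≈ -0.00049383)
V/(-55015) = -1/2025/(-55015) = -1/2025*(-1/55015) = 1/111405375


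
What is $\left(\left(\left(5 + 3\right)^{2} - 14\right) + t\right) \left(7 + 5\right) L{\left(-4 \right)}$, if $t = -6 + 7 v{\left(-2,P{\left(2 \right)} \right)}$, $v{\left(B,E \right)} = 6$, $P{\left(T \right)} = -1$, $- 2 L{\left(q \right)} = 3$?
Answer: $-1548$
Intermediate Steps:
$L{\left(q \right)} = - \frac{3}{2}$ ($L{\left(q \right)} = \left(- \frac{1}{2}\right) 3 = - \frac{3}{2}$)
$t = 36$ ($t = -6 + 7 \cdot 6 = -6 + 42 = 36$)
$\left(\left(\left(5 + 3\right)^{2} - 14\right) + t\right) \left(7 + 5\right) L{\left(-4 \right)} = \left(\left(\left(5 + 3\right)^{2} - 14\right) + 36\right) \left(7 + 5\right) \left(- \frac{3}{2}\right) = \left(\left(8^{2} - 14\right) + 36\right) 12 \left(- \frac{3}{2}\right) = \left(\left(64 - 14\right) + 36\right) \left(-18\right) = \left(50 + 36\right) \left(-18\right) = 86 \left(-18\right) = -1548$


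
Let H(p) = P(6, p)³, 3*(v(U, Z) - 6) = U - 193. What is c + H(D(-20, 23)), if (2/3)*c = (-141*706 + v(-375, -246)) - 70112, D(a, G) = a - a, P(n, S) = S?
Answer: -254762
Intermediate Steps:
D(a, G) = 0
v(U, Z) = -175/3 + U/3 (v(U, Z) = 6 + (U - 193)/3 = 6 + (-193 + U)/3 = 6 + (-193/3 + U/3) = -175/3 + U/3)
H(p) = p³
c = -254762 (c = 3*((-141*706 + (-175/3 + (⅓)*(-375))) - 70112)/2 = 3*((-99546 + (-175/3 - 125)) - 70112)/2 = 3*((-99546 - 550/3) - 70112)/2 = 3*(-299188/3 - 70112)/2 = (3/2)*(-509524/3) = -254762)
c + H(D(-20, 23)) = -254762 + 0³ = -254762 + 0 = -254762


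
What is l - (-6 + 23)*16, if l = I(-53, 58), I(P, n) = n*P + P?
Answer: -3399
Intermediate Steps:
I(P, n) = P + P*n (I(P, n) = P*n + P = P + P*n)
l = -3127 (l = -53*(1 + 58) = -53*59 = -3127)
l - (-6 + 23)*16 = -3127 - (-6 + 23)*16 = -3127 - 17*16 = -3127 - 1*272 = -3127 - 272 = -3399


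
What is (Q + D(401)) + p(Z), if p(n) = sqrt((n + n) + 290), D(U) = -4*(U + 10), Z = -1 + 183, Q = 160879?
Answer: 159235 + sqrt(654) ≈ 1.5926e+5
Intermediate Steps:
Z = 182
D(U) = -40 - 4*U (D(U) = -4*(10 + U) = -40 - 4*U)
p(n) = sqrt(290 + 2*n) (p(n) = sqrt(2*n + 290) = sqrt(290 + 2*n))
(Q + D(401)) + p(Z) = (160879 + (-40 - 4*401)) + sqrt(290 + 2*182) = (160879 + (-40 - 1604)) + sqrt(290 + 364) = (160879 - 1644) + sqrt(654) = 159235 + sqrt(654)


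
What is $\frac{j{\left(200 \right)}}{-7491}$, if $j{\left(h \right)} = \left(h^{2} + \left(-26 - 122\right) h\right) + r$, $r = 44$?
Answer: $- \frac{10444}{7491} \approx -1.3942$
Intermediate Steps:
$j{\left(h \right)} = 44 + h^{2} - 148 h$ ($j{\left(h \right)} = \left(h^{2} + \left(-26 - 122\right) h\right) + 44 = \left(h^{2} - 148 h\right) + 44 = 44 + h^{2} - 148 h$)
$\frac{j{\left(200 \right)}}{-7491} = \frac{44 + 200^{2} - 29600}{-7491} = \left(44 + 40000 - 29600\right) \left(- \frac{1}{7491}\right) = 10444 \left(- \frac{1}{7491}\right) = - \frac{10444}{7491}$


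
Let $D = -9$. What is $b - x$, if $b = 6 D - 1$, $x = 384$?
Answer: $-439$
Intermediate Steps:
$b = -55$ ($b = 6 \left(-9\right) - 1 = -54 - 1 = -55$)
$b - x = -55 - 384 = -439$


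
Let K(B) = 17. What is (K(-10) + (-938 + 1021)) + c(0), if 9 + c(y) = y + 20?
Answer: 111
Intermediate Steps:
c(y) = 11 + y (c(y) = -9 + (y + 20) = -9 + (20 + y) = 11 + y)
(K(-10) + (-938 + 1021)) + c(0) = (17 + (-938 + 1021)) + (11 + 0) = (17 + 83) + 11 = 100 + 11 = 111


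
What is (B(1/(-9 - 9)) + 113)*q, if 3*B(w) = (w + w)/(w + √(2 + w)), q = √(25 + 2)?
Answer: -6*√210/629 + 213229*√3/629 ≈ 587.02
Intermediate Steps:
q = 3*√3 (q = √27 = 3*√3 ≈ 5.1962)
B(w) = 2*w/(3*(w + √(2 + w))) (B(w) = ((w + w)/(w + √(2 + w)))/3 = ((2*w)/(w + √(2 + w)))/3 = (2*w/(w + √(2 + w)))/3 = 2*w/(3*(w + √(2 + w))))
(B(1/(-9 - 9)) + 113)*q = (2/(3*(-9 - 9)*(1/(-9 - 9) + √(2 + 1/(-9 - 9)))) + 113)*(3*√3) = ((⅔)/(-18*(1/(-18) + √(2 + 1/(-18)))) + 113)*(3*√3) = ((⅔)*(-1/18)/(-1/18 + √(2 - 1/18)) + 113)*(3*√3) = ((⅔)*(-1/18)/(-1/18 + √(35/18)) + 113)*(3*√3) = ((⅔)*(-1/18)/(-1/18 + √70/6) + 113)*(3*√3) = (-1/(27*(-1/18 + √70/6)) + 113)*(3*√3) = (113 - 1/(27*(-1/18 + √70/6)))*(3*√3) = 3*√3*(113 - 1/(27*(-1/18 + √70/6)))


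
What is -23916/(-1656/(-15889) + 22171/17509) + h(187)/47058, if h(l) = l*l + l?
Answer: -14231105696781370/815536365297 ≈ -17450.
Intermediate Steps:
h(l) = l + l² (h(l) = l² + l = l + l²)
-23916/(-1656/(-15889) + 22171/17509) + h(187)/47058 = -23916/(-1656/(-15889) + 22171/17509) + (187*(1 + 187))/47058 = -23916/(-1656*(-1/15889) + 22171*(1/17509)) + (187*188)*(1/47058) = -23916/(1656/15889 + 22171/17509) + 35156*(1/47058) = -23916/381269923/278200501 + 1598/2139 = -23916*278200501/381269923 + 1598/2139 = -6653443181916/381269923 + 1598/2139 = -14231105696781370/815536365297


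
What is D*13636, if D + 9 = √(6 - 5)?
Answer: -109088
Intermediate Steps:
D = -8 (D = -9 + √(6 - 5) = -9 + √1 = -9 + 1 = -8)
D*13636 = -8*13636 = -109088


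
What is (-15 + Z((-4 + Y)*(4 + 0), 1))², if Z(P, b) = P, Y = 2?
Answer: 529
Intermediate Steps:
(-15 + Z((-4 + Y)*(4 + 0), 1))² = (-15 + (-4 + 2)*(4 + 0))² = (-15 - 2*4)² = (-15 - 8)² = (-23)² = 529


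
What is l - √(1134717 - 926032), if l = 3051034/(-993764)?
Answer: -1525517/496882 - √208685 ≈ -459.89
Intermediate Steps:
l = -1525517/496882 (l = 3051034*(-1/993764) = -1525517/496882 ≈ -3.0702)
l - √(1134717 - 926032) = -1525517/496882 - √(1134717 - 926032) = -1525517/496882 - √208685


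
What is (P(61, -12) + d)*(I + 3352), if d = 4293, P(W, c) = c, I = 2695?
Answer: 25887207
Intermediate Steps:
(P(61, -12) + d)*(I + 3352) = (-12 + 4293)*(2695 + 3352) = 4281*6047 = 25887207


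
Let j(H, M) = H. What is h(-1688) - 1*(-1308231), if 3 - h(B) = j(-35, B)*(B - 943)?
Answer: 1216149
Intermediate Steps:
h(B) = -33002 + 35*B (h(B) = 3 - (-35)*(B - 943) = 3 - (-35)*(-943 + B) = 3 - (33005 - 35*B) = 3 + (-33005 + 35*B) = -33002 + 35*B)
h(-1688) - 1*(-1308231) = (-33002 + 35*(-1688)) - 1*(-1308231) = (-33002 - 59080) + 1308231 = -92082 + 1308231 = 1216149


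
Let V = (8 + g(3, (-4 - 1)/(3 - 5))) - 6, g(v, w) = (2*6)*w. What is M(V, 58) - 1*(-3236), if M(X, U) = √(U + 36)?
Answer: 3236 + √94 ≈ 3245.7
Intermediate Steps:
g(v, w) = 12*w
V = 32 (V = (8 + 12*((-4 - 1)/(3 - 5))) - 6 = (8 + 12*(-5/(-2))) - 6 = (8 + 12*(-5*(-½))) - 6 = (8 + 12*(5/2)) - 6 = (8 + 30) - 6 = 38 - 6 = 32)
M(X, U) = √(36 + U)
M(V, 58) - 1*(-3236) = √(36 + 58) - 1*(-3236) = √94 + 3236 = 3236 + √94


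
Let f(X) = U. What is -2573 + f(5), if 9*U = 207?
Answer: -2550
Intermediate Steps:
U = 23 (U = (1/9)*207 = 23)
f(X) = 23
-2573 + f(5) = -2573 + 23 = -2550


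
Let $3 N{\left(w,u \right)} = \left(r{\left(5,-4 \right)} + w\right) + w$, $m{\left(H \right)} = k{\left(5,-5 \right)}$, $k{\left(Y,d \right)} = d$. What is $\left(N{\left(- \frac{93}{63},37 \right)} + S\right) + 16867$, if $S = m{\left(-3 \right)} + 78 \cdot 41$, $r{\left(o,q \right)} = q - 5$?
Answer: $\frac{1263529}{63} \approx 20056.0$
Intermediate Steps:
$r{\left(o,q \right)} = -5 + q$ ($r{\left(o,q \right)} = q - 5 = -5 + q$)
$m{\left(H \right)} = -5$
$N{\left(w,u \right)} = -3 + \frac{2 w}{3}$ ($N{\left(w,u \right)} = \frac{\left(\left(-5 - 4\right) + w\right) + w}{3} = \frac{\left(-9 + w\right) + w}{3} = \frac{-9 + 2 w}{3} = -3 + \frac{2 w}{3}$)
$S = 3193$ ($S = -5 + 78 \cdot 41 = -5 + 3198 = 3193$)
$\left(N{\left(- \frac{93}{63},37 \right)} + S\right) + 16867 = \left(\left(-3 + \frac{2 \left(- \frac{93}{63}\right)}{3}\right) + 3193\right) + 16867 = \left(\left(-3 + \frac{2 \left(\left(-93\right) \frac{1}{63}\right)}{3}\right) + 3193\right) + 16867 = \left(\left(-3 + \frac{2}{3} \left(- \frac{31}{21}\right)\right) + 3193\right) + 16867 = \left(\left(-3 - \frac{62}{63}\right) + 3193\right) + 16867 = \left(- \frac{251}{63} + 3193\right) + 16867 = \frac{200908}{63} + 16867 = \frac{1263529}{63}$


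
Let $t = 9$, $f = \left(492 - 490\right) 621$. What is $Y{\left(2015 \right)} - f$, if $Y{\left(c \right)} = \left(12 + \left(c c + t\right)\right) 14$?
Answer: $56842202$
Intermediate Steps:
$f = 1242$ ($f = 2 \cdot 621 = 1242$)
$Y{\left(c \right)} = 294 + 14 c^{2}$ ($Y{\left(c \right)} = \left(12 + \left(c c + 9\right)\right) 14 = \left(12 + \left(c^{2} + 9\right)\right) 14 = \left(12 + \left(9 + c^{2}\right)\right) 14 = \left(21 + c^{2}\right) 14 = 294 + 14 c^{2}$)
$Y{\left(2015 \right)} - f = \left(294 + 14 \cdot 2015^{2}\right) - 1242 = \left(294 + 14 \cdot 4060225\right) - 1242 = \left(294 + 56843150\right) - 1242 = 56843444 - 1242 = 56842202$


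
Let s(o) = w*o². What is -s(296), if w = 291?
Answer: -25496256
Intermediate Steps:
s(o) = 291*o²
-s(296) = -291*296² = -291*87616 = -1*25496256 = -25496256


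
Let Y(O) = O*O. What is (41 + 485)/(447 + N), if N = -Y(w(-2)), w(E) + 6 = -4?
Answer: 526/347 ≈ 1.5159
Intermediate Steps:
w(E) = -10 (w(E) = -6 - 4 = -10)
Y(O) = O²
N = -100 (N = -1*(-10)² = -1*100 = -100)
(41 + 485)/(447 + N) = (41 + 485)/(447 - 100) = 526/347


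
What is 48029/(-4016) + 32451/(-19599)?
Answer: -357214529/26236528 ≈ -13.615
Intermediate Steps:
48029/(-4016) + 32451/(-19599) = 48029*(-1/4016) + 32451*(-1/19599) = -48029/4016 - 10817/6533 = -357214529/26236528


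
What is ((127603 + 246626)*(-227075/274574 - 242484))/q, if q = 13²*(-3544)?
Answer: 24916177631850039/164452253264 ≈ 1.5151e+5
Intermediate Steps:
q = -598936 (q = 169*(-3544) = -598936)
((127603 + 246626)*(-227075/274574 - 242484))/q = ((127603 + 246626)*(-227075/274574 - 242484))/(-598936) = (374229*(-227075*1/274574 - 242484))*(-1/598936) = (374229*(-227075/274574 - 242484))*(-1/598936) = (374229*(-66580028891/274574))*(-1/598936) = -24916177631850039/274574*(-1/598936) = 24916177631850039/164452253264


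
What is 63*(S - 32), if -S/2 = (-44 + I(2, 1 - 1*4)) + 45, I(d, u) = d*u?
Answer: -1386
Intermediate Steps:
S = 10 (S = -2*((-44 + 2*(1 - 1*4)) + 45) = -2*((-44 + 2*(1 - 4)) + 45) = -2*((-44 + 2*(-3)) + 45) = -2*((-44 - 6) + 45) = -2*(-50 + 45) = -2*(-5) = 10)
63*(S - 32) = 63*(10 - 32) = 63*(-22) = -1386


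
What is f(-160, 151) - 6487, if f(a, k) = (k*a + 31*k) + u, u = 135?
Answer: -25831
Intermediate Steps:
f(a, k) = 135 + 31*k + a*k (f(a, k) = (k*a + 31*k) + 135 = (a*k + 31*k) + 135 = (31*k + a*k) + 135 = 135 + 31*k + a*k)
f(-160, 151) - 6487 = (135 + 31*151 - 160*151) - 6487 = (135 + 4681 - 24160) - 6487 = -19344 - 6487 = -25831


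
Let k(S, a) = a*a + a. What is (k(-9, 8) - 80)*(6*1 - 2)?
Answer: -32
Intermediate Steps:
k(S, a) = a + a**2 (k(S, a) = a**2 + a = a + a**2)
(k(-9, 8) - 80)*(6*1 - 2) = (8*(1 + 8) - 80)*(6*1 - 2) = (8*9 - 80)*(6 - 2) = (72 - 80)*4 = -8*4 = -32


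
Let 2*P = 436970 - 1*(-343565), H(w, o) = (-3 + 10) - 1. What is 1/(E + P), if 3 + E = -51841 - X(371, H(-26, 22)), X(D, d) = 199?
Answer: 2/676449 ≈ 2.9566e-6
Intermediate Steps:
H(w, o) = 6 (H(w, o) = 7 - 1 = 6)
P = 780535/2 (P = (436970 - 1*(-343565))/2 = (436970 + 343565)/2 = (½)*780535 = 780535/2 ≈ 3.9027e+5)
E = -52043 (E = -3 + (-51841 - 1*199) = -3 + (-51841 - 199) = -3 - 52040 = -52043)
1/(E + P) = 1/(-52043 + 780535/2) = 1/(676449/2) = 2/676449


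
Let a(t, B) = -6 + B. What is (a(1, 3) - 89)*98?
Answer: -9016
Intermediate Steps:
(a(1, 3) - 89)*98 = ((-6 + 3) - 89)*98 = (-3 - 89)*98 = -92*98 = -9016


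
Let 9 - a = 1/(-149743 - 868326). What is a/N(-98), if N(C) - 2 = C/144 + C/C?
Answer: 3950352/1018069 ≈ 3.8802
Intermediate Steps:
N(C) = 3 + C/144 (N(C) = 2 + (C/144 + C/C) = 2 + (C*(1/144) + 1) = 2 + (C/144 + 1) = 2 + (1 + C/144) = 3 + C/144)
a = 9162622/1018069 (a = 9 - 1/(-149743 - 868326) = 9 - 1/(-1018069) = 9 - 1*(-1/1018069) = 9 + 1/1018069 = 9162622/1018069 ≈ 9.0000)
a/N(-98) = 9162622/(1018069*(3 + (1/144)*(-98))) = 9162622/(1018069*(3 - 49/72)) = 9162622/(1018069*(167/72)) = (9162622/1018069)*(72/167) = 3950352/1018069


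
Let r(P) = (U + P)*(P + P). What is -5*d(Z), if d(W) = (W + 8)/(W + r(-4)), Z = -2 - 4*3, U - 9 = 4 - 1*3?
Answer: -15/31 ≈ -0.48387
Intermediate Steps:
U = 10 (U = 9 + (4 - 1*3) = 9 + (4 - 3) = 9 + 1 = 10)
r(P) = 2*P*(10 + P) (r(P) = (10 + P)*(P + P) = (10 + P)*(2*P) = 2*P*(10 + P))
Z = -14 (Z = -2 - 12 = -14)
d(W) = (8 + W)/(-48 + W) (d(W) = (W + 8)/(W + 2*(-4)*(10 - 4)) = (8 + W)/(W + 2*(-4)*6) = (8 + W)/(W - 48) = (8 + W)/(-48 + W))
-5*d(Z) = -5*(8 - 14)/(-48 - 14) = -5*(-6)/(-62) = -(-5)*(-6)/62 = -5*3/31 = -15/31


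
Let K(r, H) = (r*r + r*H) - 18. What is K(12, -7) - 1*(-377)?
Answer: 419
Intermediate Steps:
K(r, H) = -18 + r**2 + H*r (K(r, H) = (r**2 + H*r) - 18 = -18 + r**2 + H*r)
K(12, -7) - 1*(-377) = (-18 + 12**2 - 7*12) - 1*(-377) = (-18 + 144 - 84) + 377 = 42 + 377 = 419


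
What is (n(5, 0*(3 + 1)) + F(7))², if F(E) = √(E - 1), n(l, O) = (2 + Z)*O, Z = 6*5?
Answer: 6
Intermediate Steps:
Z = 30
n(l, O) = 32*O (n(l, O) = (2 + 30)*O = 32*O)
F(E) = √(-1 + E)
(n(5, 0*(3 + 1)) + F(7))² = (32*(0*(3 + 1)) + √(-1 + 7))² = (32*(0*4) + √6)² = (32*0 + √6)² = (0 + √6)² = (√6)² = 6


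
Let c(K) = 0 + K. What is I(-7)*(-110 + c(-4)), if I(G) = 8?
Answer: -912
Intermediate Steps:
c(K) = K
I(-7)*(-110 + c(-4)) = 8*(-110 - 4) = 8*(-114) = -912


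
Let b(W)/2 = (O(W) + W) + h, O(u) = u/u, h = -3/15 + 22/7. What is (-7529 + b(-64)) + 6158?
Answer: -52189/35 ≈ -1491.1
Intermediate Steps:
h = 103/35 (h = -3*1/15 + 22*(1/7) = -1/5 + 22/7 = 103/35 ≈ 2.9429)
O(u) = 1
b(W) = 276/35 + 2*W (b(W) = 2*((1 + W) + 103/35) = 2*(138/35 + W) = 276/35 + 2*W)
(-7529 + b(-64)) + 6158 = (-7529 + (276/35 + 2*(-64))) + 6158 = (-7529 + (276/35 - 128)) + 6158 = (-7529 - 4204/35) + 6158 = -267719/35 + 6158 = -52189/35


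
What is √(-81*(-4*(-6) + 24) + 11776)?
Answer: 4*√493 ≈ 88.814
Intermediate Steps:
√(-81*(-4*(-6) + 24) + 11776) = √(-81*(24 + 24) + 11776) = √(-81*48 + 11776) = √(-3888 + 11776) = √7888 = 4*√493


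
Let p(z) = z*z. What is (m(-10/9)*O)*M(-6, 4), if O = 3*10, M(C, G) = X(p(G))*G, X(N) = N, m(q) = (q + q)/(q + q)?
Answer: 1920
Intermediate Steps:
p(z) = z²
m(q) = 1 (m(q) = (2*q)/((2*q)) = (2*q)*(1/(2*q)) = 1)
M(C, G) = G³ (M(C, G) = G²*G = G³)
O = 30
(m(-10/9)*O)*M(-6, 4) = (1*30)*4³ = 30*64 = 1920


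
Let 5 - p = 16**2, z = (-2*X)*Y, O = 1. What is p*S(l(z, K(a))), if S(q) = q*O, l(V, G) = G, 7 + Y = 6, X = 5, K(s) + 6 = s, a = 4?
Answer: 502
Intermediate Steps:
K(s) = -6 + s
Y = -1 (Y = -7 + 6 = -1)
z = 10 (z = -2*5*(-1) = -10*(-1) = 10)
S(q) = q (S(q) = q*1 = q)
p = -251 (p = 5 - 1*16**2 = 5 - 1*256 = 5 - 256 = -251)
p*S(l(z, K(a))) = -251*(-6 + 4) = -251*(-2) = 502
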